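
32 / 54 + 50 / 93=946 / 837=1.13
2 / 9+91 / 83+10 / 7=14365 / 5229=2.75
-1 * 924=-924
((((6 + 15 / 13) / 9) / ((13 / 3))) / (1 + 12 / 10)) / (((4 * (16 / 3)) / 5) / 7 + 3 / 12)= 65100 / 671099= 0.10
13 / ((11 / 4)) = 52 / 11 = 4.73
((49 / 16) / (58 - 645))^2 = 2401 / 88209664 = 0.00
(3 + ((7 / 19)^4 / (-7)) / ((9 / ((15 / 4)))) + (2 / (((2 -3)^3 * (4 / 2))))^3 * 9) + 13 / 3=-2608135 / 1563852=-1.67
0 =0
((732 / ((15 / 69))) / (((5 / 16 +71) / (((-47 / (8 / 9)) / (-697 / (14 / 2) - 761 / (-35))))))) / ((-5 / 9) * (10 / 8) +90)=42729768 / 118958215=0.36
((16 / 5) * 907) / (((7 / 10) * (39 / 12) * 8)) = 14512 / 91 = 159.47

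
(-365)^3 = -48627125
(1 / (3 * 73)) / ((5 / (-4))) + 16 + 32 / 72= 54008 / 3285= 16.44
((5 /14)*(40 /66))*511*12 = 14600 /11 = 1327.27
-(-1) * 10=10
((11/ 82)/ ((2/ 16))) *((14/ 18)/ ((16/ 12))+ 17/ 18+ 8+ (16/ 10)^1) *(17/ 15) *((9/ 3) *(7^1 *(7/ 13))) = 18353489/ 119925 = 153.04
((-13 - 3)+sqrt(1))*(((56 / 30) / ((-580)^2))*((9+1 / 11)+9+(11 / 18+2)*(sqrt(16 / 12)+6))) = -3899 / 1387650 - 329*sqrt(3) / 2270700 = -0.00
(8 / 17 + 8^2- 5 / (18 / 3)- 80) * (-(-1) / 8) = -1669 / 816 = -2.05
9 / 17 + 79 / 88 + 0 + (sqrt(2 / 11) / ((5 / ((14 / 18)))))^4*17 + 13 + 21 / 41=41333196975493 / 2766675285000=14.94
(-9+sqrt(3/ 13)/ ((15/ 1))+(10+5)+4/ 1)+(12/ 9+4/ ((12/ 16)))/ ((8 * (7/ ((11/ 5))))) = sqrt(39)/ 195+431/ 42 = 10.29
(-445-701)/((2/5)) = -2865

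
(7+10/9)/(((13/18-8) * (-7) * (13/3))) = 438/11921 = 0.04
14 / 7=2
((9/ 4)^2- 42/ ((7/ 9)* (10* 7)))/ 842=0.01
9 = 9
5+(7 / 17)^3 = 24908 / 4913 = 5.07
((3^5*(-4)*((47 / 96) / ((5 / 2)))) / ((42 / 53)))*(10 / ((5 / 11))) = -739827 / 140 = -5284.48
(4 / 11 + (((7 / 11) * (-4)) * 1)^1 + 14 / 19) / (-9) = 302 / 1881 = 0.16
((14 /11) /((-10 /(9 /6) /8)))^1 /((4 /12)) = -252 /55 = -4.58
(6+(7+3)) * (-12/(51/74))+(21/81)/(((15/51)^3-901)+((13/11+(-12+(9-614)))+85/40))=-83737990839784/300579596631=-278.59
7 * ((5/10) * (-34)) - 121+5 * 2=-230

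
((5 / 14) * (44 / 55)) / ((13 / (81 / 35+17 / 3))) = 0.18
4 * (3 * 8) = 96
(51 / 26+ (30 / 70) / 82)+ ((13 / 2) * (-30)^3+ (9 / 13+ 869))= -651538340 / 3731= -174628.34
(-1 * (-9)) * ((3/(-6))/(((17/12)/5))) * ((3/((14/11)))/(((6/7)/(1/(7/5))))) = -7425/238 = -31.20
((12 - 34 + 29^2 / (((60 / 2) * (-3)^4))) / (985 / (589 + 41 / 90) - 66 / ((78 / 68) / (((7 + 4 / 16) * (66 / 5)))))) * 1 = 36289377397 / 9225322746048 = 0.00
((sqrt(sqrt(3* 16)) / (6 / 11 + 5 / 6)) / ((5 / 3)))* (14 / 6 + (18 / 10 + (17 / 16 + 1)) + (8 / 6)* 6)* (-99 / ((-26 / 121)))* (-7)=-1346810949* 3^(1 / 4) / 33800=-52440.91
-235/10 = -47/2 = -23.50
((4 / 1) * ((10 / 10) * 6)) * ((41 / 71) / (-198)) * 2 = -328 / 2343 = -0.14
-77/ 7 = -11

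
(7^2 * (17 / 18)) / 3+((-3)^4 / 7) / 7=45191 / 2646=17.08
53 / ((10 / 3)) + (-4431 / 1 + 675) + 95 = -36451 / 10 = -3645.10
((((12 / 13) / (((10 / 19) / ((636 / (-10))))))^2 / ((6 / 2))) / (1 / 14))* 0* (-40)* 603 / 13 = 0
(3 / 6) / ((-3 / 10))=-5 / 3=-1.67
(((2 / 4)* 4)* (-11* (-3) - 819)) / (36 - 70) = 786 / 17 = 46.24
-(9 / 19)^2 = -81 / 361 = -0.22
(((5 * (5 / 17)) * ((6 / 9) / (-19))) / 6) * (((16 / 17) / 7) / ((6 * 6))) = -100 / 3113397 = -0.00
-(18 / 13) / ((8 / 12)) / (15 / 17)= -153 / 65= -2.35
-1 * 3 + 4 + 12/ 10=11/ 5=2.20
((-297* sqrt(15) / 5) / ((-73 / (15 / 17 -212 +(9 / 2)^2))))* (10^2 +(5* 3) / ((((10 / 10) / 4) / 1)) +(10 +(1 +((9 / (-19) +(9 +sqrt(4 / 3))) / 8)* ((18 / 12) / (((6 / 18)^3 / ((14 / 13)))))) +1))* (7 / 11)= -529518630753* sqrt(15) / 24522160 -1390868577* sqrt(5) / 1290640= -86040.88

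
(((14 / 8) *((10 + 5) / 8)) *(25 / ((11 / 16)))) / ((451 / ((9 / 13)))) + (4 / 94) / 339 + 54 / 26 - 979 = -2007331095103 / 2055133938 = -976.74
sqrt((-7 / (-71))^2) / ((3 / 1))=0.03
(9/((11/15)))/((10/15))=405/22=18.41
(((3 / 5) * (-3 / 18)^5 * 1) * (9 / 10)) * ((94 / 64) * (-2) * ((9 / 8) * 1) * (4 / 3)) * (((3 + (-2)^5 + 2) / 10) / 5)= -423 / 2560000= -0.00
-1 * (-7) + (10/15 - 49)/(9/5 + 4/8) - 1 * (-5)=-622/69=-9.01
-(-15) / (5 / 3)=9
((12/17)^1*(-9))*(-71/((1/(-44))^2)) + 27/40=593810379/680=873250.56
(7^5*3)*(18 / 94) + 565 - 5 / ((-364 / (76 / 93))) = 10220.10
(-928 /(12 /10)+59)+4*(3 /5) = -10679 /15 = -711.93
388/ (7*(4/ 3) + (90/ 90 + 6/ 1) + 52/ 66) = 12804/ 565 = 22.66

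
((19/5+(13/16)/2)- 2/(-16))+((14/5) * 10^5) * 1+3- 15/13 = 582412849/2080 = 280006.18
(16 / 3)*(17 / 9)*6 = 544 / 9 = 60.44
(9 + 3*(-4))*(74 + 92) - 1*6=-504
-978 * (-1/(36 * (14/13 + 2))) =2119/240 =8.83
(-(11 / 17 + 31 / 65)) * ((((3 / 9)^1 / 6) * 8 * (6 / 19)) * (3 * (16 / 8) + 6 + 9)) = -69552 / 20995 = -3.31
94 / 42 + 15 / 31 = 1772 / 651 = 2.72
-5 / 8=-0.62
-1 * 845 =-845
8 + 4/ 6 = 26/ 3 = 8.67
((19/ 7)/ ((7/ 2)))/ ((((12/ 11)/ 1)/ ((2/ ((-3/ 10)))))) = -4.74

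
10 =10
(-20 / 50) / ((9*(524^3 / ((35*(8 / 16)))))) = -7 / 1294900416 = -0.00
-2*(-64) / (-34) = -3.76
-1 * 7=-7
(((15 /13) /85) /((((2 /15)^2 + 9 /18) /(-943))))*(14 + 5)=-24187950 /51493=-469.73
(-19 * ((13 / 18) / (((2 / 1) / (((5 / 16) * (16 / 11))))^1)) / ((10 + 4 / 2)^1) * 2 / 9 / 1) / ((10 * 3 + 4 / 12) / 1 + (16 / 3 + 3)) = -1235 / 826848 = -0.00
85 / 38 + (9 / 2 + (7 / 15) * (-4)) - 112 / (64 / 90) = -152.63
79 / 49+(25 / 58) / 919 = 4212083 / 2611798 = 1.61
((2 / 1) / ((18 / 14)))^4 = 38416 / 6561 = 5.86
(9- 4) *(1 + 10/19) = 145/19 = 7.63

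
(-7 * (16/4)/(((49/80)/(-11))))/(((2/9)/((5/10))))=7920/7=1131.43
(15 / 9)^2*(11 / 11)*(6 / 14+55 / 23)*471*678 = 402720700 / 161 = 2501370.81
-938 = -938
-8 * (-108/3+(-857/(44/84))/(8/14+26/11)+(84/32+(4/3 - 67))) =1780349/339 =5251.77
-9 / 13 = -0.69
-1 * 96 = -96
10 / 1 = 10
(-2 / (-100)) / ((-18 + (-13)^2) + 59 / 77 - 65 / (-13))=77 / 603550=0.00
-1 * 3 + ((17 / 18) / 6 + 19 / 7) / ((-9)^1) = -22583 / 6804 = -3.32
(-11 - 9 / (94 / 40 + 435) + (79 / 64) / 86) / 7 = -529878075 / 337004416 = -1.57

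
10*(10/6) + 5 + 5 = 80/3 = 26.67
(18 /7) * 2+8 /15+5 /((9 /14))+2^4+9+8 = 14633 /315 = 46.45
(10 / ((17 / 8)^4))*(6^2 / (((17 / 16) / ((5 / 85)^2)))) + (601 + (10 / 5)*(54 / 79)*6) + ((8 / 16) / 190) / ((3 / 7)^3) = 202648511161553141 / 332595908013420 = 609.29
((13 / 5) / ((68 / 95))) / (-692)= -247 / 47056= -0.01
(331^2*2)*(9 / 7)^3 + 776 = 160006106 / 343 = 466490.10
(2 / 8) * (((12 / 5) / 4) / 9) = 1 / 60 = 0.02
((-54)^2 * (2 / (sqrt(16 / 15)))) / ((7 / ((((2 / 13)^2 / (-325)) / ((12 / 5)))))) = -486 * sqrt(15) / 76895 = -0.02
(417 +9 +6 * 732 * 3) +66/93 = 13602.71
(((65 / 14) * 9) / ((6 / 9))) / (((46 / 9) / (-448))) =-126360 / 23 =-5493.91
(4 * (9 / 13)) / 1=36 / 13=2.77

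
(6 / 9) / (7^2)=2 / 147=0.01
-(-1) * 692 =692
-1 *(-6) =6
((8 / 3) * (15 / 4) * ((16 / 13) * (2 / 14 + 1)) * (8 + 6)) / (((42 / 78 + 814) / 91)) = 232960 / 10589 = 22.00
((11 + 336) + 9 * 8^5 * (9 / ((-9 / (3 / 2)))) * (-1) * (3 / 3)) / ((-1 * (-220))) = 88543 / 44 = 2012.34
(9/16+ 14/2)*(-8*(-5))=605/2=302.50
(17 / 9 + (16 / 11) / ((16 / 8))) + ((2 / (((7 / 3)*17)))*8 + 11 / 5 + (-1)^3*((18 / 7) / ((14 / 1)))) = 2076457 / 412335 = 5.04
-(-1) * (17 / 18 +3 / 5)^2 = 19321 / 8100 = 2.39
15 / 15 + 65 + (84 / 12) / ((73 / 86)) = 5420 / 73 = 74.25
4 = 4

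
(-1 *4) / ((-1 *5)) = 0.80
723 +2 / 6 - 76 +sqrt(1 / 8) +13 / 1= 660.69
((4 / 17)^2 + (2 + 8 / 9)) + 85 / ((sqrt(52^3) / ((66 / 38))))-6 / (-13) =2805 * sqrt(13) / 25688 + 115160 / 33813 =3.80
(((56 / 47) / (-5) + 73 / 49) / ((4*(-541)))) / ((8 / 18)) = -129699 / 99673840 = -0.00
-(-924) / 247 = 924 / 247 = 3.74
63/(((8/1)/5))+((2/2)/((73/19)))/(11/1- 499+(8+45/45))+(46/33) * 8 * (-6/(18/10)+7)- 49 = 31.26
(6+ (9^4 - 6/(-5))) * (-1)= -32841/5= -6568.20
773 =773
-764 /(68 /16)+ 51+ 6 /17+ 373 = 4158 /17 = 244.59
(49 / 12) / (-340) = -49 / 4080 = -0.01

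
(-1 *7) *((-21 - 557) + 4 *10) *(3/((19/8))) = 90384/19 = 4757.05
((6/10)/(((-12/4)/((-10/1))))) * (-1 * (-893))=1786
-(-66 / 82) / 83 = 33 / 3403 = 0.01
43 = 43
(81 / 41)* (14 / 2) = 567 / 41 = 13.83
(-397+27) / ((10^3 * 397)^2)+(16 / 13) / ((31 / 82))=20678300785089 / 6351642700000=3.26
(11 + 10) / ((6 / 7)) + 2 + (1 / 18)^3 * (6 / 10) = 257581 / 9720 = 26.50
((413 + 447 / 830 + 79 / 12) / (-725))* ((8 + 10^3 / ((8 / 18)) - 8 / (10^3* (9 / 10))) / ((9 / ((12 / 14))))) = -531470790968 / 4264903125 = -124.61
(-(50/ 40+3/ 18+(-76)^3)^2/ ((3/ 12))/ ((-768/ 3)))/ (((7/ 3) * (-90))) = -5549722122605/ 387072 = -14337699.76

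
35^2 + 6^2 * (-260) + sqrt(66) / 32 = -8135 + sqrt(66) / 32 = -8134.75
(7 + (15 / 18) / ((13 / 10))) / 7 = 1.09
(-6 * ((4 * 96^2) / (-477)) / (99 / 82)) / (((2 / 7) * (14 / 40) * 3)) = 6717440 / 5247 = 1280.24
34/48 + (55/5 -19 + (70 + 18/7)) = 10967/168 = 65.28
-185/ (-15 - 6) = 185/ 21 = 8.81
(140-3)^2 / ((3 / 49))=919681 / 3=306560.33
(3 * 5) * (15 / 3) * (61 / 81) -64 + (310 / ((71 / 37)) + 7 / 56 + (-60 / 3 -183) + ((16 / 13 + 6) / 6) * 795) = 181271905 / 199368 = 909.23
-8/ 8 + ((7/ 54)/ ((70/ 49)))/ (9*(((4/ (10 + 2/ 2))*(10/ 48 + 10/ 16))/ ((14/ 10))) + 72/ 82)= -4663187/ 4817880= -0.97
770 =770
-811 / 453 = -1.79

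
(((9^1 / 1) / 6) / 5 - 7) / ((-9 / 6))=67 / 15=4.47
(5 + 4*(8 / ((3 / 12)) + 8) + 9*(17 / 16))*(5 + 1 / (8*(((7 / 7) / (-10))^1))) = 41895 / 64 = 654.61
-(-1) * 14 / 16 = 7 / 8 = 0.88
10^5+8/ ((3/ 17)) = 300136/ 3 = 100045.33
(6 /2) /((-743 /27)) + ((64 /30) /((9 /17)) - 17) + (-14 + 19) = -8.08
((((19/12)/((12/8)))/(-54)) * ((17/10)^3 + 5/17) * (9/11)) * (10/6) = -560633/4039200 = -0.14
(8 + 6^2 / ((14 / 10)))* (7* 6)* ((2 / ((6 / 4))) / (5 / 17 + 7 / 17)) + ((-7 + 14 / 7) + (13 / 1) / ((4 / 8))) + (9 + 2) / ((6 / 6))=8120 / 3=2706.67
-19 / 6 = -3.17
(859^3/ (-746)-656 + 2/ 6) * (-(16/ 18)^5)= 31178534404096/ 66075831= 471859.89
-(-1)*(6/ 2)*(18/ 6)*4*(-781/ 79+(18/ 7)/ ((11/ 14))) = -206892/ 869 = -238.08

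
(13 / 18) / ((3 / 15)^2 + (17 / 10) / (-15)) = -9.85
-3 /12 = -1 /4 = -0.25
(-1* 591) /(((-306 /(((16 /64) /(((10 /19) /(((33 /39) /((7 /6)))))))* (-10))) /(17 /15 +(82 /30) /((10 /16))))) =-36.64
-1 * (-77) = 77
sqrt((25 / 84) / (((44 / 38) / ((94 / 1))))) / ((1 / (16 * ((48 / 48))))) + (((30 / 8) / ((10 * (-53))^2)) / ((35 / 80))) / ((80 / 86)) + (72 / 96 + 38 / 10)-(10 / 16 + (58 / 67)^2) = 7007633772 / 2206680175 + 40 * sqrt(206283) / 231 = 81.82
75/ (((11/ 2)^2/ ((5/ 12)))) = 125/ 121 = 1.03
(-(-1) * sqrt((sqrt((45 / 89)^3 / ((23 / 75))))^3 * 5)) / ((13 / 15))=2278125 * 243214305^(1 / 4) / 210785731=1.35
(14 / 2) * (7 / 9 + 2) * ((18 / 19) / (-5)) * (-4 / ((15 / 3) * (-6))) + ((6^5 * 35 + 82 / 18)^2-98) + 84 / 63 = 113999186068333 / 1539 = 74073545203.60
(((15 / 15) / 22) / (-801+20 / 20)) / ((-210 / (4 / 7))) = 1 / 6468000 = 0.00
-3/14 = -0.21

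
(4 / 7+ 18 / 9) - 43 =-40.43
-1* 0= 0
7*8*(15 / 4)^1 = 210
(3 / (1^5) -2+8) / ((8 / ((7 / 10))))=63 / 80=0.79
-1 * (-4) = 4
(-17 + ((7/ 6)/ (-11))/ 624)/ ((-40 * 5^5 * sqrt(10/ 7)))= 140027 * sqrt(70)/ 10296000000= 0.00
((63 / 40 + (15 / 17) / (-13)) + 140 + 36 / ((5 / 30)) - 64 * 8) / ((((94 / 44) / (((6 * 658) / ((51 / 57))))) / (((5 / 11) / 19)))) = -28680057 / 3757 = -7633.77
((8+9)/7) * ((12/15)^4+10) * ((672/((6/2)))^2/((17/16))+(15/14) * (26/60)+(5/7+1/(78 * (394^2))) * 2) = 55340437060447477/46352499375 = 1193904.06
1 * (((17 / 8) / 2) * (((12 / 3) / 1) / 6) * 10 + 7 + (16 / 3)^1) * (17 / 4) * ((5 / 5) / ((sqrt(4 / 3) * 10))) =3961 * sqrt(3) / 960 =7.15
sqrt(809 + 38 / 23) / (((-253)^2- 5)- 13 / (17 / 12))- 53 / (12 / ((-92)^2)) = -112148 / 3 + 17 * sqrt(428835) / 25021976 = -37382.67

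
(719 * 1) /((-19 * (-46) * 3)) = 0.27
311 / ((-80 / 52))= -4043 / 20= -202.15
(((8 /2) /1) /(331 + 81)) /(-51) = -1 /5253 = -0.00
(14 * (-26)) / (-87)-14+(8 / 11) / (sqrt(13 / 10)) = -854 / 87+8 * sqrt(130) / 143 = -9.18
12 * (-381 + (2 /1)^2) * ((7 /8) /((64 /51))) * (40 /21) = -96135 /16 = -6008.44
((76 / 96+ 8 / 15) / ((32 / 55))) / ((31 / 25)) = 14575 / 7936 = 1.84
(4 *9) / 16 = 9 / 4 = 2.25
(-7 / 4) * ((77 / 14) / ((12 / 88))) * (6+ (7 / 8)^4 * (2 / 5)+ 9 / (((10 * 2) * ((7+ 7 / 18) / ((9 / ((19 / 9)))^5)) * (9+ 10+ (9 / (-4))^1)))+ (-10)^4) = -706634.77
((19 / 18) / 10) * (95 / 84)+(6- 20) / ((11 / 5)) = -207709 / 33264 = -6.24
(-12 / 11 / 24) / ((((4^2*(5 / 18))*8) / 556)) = -1251 / 1760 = -0.71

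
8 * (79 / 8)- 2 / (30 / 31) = 1154 / 15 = 76.93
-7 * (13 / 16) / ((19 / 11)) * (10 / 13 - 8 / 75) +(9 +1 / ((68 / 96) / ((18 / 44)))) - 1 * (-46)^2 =-236585383 / 112200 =-2108.60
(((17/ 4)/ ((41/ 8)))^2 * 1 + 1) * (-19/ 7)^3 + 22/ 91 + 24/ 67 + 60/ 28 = -15571317406/ 502203793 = -31.01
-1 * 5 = -5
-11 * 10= -110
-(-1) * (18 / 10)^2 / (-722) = -0.00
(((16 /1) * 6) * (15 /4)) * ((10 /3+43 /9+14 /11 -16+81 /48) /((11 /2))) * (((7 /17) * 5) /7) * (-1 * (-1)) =-195175 /2057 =-94.88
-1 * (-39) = 39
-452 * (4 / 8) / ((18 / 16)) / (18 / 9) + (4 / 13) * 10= -11392 / 117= -97.37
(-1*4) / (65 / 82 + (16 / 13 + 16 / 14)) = -29848 / 23627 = -1.26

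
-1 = -1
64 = 64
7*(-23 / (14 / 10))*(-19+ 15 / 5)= 1840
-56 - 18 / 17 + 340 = 4810 / 17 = 282.94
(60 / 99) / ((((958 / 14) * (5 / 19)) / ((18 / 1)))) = 3192 / 5269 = 0.61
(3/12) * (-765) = -765/4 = -191.25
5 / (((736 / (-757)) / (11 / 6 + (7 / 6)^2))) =-18925 / 1152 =-16.43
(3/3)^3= 1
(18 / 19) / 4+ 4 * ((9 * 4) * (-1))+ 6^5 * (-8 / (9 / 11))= -2894679 / 38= -76175.76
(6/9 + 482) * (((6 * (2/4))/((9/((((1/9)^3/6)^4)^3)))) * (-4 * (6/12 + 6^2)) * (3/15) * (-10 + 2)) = 13213/17240421862889308495587945638472547832180640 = 0.00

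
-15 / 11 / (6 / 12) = -30 / 11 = -2.73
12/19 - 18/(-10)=231/95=2.43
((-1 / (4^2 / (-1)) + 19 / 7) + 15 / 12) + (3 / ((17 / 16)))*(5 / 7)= 11507 / 1904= 6.04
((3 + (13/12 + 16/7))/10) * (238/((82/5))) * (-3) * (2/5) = -1819/164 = -11.09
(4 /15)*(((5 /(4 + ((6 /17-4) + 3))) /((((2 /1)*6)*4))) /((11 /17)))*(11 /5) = 289 /10260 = 0.03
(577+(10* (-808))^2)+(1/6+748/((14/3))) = 2742059773/42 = 65287137.45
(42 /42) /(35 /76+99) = 76 /7559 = 0.01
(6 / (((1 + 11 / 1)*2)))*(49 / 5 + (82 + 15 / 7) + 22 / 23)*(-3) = -114591 / 1610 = -71.17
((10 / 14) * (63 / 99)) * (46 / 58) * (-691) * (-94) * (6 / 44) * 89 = 284185.32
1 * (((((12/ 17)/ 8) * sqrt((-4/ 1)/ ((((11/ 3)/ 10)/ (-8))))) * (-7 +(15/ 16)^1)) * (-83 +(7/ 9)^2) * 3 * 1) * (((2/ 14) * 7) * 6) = 323689 * sqrt(165)/ 561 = 7411.52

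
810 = 810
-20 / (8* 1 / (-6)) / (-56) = -15 / 56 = -0.27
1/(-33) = -1/33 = -0.03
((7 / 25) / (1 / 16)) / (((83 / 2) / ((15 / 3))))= 224 / 415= 0.54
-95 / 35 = -19 / 7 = -2.71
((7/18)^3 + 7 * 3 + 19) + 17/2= 283195/5832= 48.56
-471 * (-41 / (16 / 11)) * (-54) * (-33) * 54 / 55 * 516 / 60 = 199762832.61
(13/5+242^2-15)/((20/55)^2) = 17711859/40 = 442796.48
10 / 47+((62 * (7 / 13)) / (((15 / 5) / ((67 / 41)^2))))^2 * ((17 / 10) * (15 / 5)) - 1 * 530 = 1337969753595362 / 336675294345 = 3974.07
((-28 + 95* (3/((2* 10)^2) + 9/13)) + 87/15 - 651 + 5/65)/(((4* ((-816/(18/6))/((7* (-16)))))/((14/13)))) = -30914443/459680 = -67.25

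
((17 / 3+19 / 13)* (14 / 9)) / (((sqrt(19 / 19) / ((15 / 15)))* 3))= 3892 / 1053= 3.70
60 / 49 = 1.22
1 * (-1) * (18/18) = -1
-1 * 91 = -91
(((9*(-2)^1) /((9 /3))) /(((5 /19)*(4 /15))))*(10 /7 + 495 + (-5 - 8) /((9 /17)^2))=-2424172 /63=-38478.92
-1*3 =-3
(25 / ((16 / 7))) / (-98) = -25 / 224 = -0.11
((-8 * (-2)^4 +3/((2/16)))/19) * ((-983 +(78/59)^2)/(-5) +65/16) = -725180937/661390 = -1096.45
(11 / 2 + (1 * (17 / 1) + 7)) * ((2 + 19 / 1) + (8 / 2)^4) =16343 / 2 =8171.50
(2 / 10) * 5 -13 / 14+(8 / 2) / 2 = 29 / 14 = 2.07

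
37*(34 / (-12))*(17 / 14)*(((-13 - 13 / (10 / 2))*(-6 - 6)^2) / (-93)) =-3336216 / 1085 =-3074.85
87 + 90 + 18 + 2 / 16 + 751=7569 / 8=946.12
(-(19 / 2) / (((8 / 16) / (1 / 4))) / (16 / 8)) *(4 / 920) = -19 / 1840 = -0.01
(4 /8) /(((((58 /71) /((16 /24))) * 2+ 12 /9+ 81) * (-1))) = -213 /36118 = -0.01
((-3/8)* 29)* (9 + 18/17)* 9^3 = -10845333/136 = -79745.10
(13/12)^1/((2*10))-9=-2147/240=-8.95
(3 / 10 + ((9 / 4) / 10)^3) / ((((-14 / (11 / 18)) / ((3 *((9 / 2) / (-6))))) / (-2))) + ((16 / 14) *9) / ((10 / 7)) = 7.14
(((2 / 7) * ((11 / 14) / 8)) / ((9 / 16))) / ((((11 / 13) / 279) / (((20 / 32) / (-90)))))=-403 / 3528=-0.11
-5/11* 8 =-40/11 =-3.64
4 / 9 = 0.44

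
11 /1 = 11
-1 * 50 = -50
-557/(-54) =557/54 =10.31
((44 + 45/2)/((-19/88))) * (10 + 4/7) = -3256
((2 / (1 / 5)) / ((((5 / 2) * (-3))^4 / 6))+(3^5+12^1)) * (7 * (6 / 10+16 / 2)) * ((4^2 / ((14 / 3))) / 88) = 37009627 / 61875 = 598.14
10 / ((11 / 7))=70 / 11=6.36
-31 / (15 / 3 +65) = -31 / 70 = -0.44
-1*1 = -1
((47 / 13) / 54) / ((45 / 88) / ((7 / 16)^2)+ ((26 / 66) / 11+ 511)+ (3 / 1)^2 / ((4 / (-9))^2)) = 2229304 / 18622158399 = 0.00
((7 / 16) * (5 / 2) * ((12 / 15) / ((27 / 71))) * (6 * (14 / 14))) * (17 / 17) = 497 / 36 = 13.81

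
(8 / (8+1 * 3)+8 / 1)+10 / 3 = 398 / 33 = 12.06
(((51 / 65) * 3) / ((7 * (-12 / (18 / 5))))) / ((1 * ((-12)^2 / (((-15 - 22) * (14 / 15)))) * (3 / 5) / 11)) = 6919 / 15600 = 0.44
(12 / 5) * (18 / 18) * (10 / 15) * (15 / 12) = 2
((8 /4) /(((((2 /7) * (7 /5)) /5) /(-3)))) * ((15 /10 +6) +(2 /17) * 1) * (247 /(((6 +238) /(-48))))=27760.70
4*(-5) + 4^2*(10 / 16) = -10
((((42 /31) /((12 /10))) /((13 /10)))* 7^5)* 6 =35294700 /403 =87579.90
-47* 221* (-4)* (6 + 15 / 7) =2368236 / 7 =338319.43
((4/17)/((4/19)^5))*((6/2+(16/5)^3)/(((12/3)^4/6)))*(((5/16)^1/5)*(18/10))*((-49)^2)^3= 742701092275.61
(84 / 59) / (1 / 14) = 1176 / 59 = 19.93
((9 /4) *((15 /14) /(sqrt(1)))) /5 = 0.48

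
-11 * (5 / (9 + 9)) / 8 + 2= 233 / 144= 1.62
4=4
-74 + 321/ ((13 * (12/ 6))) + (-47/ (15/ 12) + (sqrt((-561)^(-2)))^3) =-2278134080213/ 22952602530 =-99.25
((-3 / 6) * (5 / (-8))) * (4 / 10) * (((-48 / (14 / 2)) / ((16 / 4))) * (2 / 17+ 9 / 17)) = -33 / 238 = -0.14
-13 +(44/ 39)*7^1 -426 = -16813/ 39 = -431.10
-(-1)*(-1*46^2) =-2116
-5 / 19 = -0.26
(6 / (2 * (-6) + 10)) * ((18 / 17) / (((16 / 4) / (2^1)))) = -27 / 17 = -1.59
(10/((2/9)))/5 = 9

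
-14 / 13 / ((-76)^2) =-7 / 37544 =-0.00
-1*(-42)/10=21/5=4.20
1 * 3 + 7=10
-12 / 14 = -6 / 7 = -0.86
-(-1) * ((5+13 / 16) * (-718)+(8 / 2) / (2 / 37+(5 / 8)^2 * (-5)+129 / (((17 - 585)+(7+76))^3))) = -17137398323593039 / 4104292924776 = -4175.48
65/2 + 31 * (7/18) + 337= 3434/9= 381.56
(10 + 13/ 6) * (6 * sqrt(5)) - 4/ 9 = -4/ 9 + 73 * sqrt(5) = 162.79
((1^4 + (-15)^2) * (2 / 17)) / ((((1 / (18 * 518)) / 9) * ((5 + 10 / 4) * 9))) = 33054.49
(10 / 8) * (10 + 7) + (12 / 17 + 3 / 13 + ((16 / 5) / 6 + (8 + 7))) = 500167 / 13260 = 37.72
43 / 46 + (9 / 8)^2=3239 / 1472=2.20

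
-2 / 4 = -1 / 2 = -0.50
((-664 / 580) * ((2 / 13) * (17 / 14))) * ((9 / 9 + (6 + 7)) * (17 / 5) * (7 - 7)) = 0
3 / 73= 0.04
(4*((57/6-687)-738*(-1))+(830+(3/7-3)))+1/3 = 22465/21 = 1069.76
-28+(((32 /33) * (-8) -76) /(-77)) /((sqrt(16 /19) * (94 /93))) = -28+21421 * sqrt(19) /79618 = -26.83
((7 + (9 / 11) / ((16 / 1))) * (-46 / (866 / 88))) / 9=-28543 / 7794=-3.66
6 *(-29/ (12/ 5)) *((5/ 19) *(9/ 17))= -6525/ 646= -10.10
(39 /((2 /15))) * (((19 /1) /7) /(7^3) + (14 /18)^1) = 551785 /2401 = 229.81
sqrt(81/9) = 3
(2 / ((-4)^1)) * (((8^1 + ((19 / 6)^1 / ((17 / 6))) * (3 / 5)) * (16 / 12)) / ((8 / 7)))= -5159 / 1020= -5.06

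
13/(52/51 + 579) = 663/29581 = 0.02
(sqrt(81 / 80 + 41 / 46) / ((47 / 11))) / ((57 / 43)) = 473* sqrt(402845) / 1232340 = 0.24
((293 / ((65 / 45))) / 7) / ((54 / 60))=2930 / 91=32.20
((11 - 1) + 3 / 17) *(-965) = -166945 / 17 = -9820.29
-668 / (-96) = 167 / 24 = 6.96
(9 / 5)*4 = 36 / 5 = 7.20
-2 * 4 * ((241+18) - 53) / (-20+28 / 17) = 3502 / 39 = 89.79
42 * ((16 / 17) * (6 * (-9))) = -36288 / 17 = -2134.59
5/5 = 1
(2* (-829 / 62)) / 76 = -829 / 2356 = -0.35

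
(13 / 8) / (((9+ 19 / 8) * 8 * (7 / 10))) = 5 / 196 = 0.03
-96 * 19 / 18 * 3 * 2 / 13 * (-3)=1824 / 13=140.31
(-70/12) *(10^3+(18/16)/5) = -5834.65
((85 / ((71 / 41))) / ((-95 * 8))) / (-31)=697 / 334552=0.00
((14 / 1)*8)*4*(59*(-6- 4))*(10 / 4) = -660800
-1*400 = -400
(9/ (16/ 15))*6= 405/ 8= 50.62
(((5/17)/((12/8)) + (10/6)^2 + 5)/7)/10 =122/1071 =0.11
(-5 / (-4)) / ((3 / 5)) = 25 / 12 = 2.08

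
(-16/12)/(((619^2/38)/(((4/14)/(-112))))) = 19/56324667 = 0.00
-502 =-502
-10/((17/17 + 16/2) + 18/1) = -10/27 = -0.37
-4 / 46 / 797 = -2 / 18331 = -0.00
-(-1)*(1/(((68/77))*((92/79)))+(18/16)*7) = 55349/6256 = 8.85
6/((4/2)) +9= 12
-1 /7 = -0.14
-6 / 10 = -3 / 5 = -0.60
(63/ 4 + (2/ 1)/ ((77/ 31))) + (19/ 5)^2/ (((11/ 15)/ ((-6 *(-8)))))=961.72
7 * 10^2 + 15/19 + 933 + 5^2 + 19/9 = 284014/171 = 1660.90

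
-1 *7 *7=-49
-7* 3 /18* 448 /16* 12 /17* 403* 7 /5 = -1105832 /85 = -13009.79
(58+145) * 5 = 1015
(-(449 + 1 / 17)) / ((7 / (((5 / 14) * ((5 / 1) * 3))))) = -286275 / 833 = -343.67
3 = 3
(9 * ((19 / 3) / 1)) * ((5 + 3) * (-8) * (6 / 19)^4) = -248832 / 6859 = -36.28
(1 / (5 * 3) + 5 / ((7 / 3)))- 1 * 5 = -293 / 105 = -2.79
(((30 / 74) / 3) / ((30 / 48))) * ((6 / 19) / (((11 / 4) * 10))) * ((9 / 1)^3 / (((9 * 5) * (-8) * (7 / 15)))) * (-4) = 11664 / 270655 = 0.04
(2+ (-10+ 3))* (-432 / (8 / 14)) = 3780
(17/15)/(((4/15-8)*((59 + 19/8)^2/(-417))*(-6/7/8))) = -1058624/6991349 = -0.15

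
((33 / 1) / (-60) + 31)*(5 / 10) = 15.22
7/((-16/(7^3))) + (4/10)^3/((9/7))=-150.01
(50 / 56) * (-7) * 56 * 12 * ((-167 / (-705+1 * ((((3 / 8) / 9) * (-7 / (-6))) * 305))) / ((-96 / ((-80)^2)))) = 1346688000 / 19877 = 67751.07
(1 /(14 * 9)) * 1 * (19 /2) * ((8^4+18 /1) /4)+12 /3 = 41099 /504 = 81.55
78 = 78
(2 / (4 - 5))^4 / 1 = 16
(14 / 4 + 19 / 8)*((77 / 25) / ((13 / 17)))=61523 / 2600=23.66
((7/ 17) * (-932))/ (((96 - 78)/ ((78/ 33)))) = -50.39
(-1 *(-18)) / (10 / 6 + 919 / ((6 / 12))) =0.01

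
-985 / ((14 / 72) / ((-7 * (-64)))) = -2269440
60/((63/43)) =860/21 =40.95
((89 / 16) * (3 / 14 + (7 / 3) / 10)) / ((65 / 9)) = 0.34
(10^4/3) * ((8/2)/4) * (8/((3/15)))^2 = 16000000/3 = 5333333.33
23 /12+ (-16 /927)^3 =6107234819 /3186391932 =1.92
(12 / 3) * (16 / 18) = 32 / 9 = 3.56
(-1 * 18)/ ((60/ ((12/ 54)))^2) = -1/ 4050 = -0.00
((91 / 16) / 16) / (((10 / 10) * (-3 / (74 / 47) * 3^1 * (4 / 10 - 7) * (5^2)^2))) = 3367 / 223344000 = 0.00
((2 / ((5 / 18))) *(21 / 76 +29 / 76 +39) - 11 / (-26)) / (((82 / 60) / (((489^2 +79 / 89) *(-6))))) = -270572690901744 / 901303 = -300201697.88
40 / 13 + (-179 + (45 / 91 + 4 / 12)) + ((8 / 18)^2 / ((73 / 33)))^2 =-4761303287 / 27193887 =-175.09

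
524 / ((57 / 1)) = 524 / 57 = 9.19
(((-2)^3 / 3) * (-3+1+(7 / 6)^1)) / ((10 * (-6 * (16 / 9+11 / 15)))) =-5 / 339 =-0.01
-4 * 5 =-20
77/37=2.08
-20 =-20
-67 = -67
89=89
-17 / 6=-2.83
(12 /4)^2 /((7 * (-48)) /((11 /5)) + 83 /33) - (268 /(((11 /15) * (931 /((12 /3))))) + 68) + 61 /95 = -17510746062 /253823185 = -68.99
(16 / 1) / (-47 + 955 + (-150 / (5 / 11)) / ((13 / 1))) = 104 / 5737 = 0.02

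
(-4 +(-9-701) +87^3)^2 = 432686368521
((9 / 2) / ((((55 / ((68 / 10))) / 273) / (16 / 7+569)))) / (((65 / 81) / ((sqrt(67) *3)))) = 446036463 *sqrt(67) / 1375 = 2655247.85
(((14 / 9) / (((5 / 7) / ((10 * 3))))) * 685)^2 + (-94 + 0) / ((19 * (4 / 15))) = 684978402455 / 342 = 2002860825.89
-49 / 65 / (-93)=49 / 6045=0.01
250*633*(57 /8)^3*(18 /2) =131880565125 /256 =515158457.52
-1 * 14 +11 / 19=-255 / 19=-13.42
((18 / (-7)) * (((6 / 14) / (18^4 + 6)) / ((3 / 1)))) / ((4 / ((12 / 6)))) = -3 / 1714706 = -0.00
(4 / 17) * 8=1.88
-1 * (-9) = 9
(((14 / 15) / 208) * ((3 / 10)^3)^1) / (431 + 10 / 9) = 567 / 2022280000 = 0.00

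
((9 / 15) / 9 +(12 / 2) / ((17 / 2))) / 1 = 0.77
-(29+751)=-780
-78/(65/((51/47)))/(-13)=306/3055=0.10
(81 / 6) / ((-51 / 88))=-396 / 17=-23.29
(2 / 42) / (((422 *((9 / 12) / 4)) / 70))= 80 / 1899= 0.04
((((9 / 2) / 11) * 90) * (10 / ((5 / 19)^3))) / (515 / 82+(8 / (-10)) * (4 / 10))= 151858260 / 44803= 3389.47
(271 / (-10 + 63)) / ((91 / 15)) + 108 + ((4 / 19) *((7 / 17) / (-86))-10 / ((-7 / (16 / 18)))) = 66384103931 / 602879823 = 110.11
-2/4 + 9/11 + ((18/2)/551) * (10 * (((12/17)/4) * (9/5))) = 76261/206074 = 0.37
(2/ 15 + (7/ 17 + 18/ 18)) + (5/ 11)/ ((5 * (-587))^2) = 1493362097/ 966516045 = 1.55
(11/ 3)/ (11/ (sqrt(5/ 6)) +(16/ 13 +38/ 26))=-25025/ 349707 +20449 * sqrt(30)/ 349707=0.25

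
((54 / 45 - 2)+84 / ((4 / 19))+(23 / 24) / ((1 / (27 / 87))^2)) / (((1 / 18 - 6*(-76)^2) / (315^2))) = -2393048558565 / 2098486748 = -1140.37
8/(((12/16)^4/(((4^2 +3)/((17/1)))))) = 38912/1377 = 28.26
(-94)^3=-830584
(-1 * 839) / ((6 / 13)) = -10907 / 6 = -1817.83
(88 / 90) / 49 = 44 / 2205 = 0.02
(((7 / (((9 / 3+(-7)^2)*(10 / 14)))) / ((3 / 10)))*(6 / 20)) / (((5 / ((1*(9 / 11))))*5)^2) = 0.00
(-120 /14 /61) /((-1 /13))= 780 /427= 1.83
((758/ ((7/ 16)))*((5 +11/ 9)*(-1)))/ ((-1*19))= 97024/ 171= 567.39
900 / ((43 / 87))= 78300 / 43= 1820.93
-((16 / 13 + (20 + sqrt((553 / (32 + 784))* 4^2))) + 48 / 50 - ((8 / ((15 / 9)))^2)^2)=4132788 / 8125 - sqrt(28203) / 51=505.36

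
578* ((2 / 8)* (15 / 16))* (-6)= -13005 / 16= -812.81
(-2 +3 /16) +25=371 /16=23.19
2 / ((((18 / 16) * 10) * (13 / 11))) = 88 / 585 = 0.15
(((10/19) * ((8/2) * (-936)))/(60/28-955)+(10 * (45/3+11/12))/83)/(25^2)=25154299/3944471250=0.01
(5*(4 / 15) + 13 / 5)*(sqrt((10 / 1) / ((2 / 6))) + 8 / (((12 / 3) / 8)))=59*sqrt(30) / 15 + 944 / 15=84.48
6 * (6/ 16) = 9/ 4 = 2.25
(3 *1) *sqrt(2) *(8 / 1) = 24 *sqrt(2) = 33.94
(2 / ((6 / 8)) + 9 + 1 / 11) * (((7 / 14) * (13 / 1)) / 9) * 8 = 20176 / 297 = 67.93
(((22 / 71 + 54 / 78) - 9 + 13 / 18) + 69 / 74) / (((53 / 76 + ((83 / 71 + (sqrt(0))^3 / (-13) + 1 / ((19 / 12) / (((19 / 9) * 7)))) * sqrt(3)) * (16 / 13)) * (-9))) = -7248431351252 / 7384873045869819 + 403056582804736 * sqrt(3) / 22154619137609457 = 0.03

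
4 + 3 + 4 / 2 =9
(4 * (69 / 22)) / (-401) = -138 / 4411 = -0.03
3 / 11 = 0.27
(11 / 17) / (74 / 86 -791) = -473 / 577592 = -0.00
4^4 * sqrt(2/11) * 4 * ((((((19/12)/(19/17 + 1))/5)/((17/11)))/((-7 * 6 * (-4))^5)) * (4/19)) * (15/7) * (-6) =-sqrt(22)/5489031744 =-0.00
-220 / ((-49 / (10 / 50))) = 44 / 49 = 0.90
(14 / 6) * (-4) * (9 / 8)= -21 / 2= -10.50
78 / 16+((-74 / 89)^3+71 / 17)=812706375 / 95875784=8.48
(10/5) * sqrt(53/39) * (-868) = -1736 * sqrt(2067)/39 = -2023.74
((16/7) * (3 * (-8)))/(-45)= 128/105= 1.22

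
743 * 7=5201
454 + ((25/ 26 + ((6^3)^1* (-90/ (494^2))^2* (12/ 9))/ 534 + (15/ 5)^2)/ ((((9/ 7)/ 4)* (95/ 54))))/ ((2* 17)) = 243165272331551744/ 534995767672535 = 454.52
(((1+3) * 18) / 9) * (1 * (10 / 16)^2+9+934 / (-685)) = 351909 / 5480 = 64.22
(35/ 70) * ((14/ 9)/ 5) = 7/ 45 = 0.16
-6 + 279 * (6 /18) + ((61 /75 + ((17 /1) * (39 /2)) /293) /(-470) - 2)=1755717029 /20656500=85.00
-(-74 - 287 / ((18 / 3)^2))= 81.97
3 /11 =0.27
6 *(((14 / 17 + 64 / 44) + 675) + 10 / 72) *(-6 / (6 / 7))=-31922597 / 1122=-28451.51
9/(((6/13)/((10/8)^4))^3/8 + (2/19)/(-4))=-353.34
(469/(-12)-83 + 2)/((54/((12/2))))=-1441/108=-13.34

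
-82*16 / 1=-1312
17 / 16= 1.06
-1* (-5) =5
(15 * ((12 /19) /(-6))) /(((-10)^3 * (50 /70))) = 21 /9500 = 0.00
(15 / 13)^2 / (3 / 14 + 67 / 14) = 0.27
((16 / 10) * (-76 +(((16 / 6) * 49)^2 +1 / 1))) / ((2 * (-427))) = -611956 / 19215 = -31.85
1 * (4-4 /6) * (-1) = -10 /3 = -3.33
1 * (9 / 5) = 9 / 5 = 1.80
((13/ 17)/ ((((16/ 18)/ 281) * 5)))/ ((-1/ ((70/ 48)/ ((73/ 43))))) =-3298659/ 79424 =-41.53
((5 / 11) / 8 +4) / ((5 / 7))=2499 / 440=5.68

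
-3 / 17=-0.18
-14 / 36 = -7 / 18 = -0.39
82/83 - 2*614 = -101842/83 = -1227.01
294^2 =86436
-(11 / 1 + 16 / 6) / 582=-41 / 1746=-0.02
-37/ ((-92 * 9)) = 37/ 828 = 0.04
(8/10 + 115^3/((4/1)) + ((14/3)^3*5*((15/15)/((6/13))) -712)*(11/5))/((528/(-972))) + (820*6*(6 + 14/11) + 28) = -585829383/880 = -665715.21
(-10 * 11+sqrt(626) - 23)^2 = (133 - sqrt(626))^2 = 11659.68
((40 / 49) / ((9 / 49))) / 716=10 / 1611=0.01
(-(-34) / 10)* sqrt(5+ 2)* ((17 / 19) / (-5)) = -289* sqrt(7) / 475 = -1.61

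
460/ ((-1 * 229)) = -460/ 229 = -2.01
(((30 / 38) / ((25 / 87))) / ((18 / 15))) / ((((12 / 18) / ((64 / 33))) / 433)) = 2883.90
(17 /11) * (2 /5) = 34 /55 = 0.62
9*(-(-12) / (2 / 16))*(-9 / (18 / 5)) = -2160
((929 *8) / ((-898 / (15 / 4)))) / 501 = -4645 / 74983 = -0.06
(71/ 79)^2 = 5041/ 6241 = 0.81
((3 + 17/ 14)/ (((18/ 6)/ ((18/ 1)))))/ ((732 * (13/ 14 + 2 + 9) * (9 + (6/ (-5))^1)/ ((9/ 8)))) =885/ 2118896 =0.00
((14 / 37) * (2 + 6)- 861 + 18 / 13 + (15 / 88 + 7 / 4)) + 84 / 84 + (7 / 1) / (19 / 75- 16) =-42696541155 / 49989368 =-854.11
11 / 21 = 0.52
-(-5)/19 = 5/19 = 0.26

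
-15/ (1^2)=-15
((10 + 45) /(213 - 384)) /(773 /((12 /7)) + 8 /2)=-220 /311163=-0.00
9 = 9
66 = 66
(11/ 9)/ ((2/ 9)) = 11/ 2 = 5.50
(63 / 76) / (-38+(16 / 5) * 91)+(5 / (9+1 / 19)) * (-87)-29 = -106258039 / 1379096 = -77.05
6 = 6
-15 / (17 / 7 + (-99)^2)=-105 / 68624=-0.00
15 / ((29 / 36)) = 18.62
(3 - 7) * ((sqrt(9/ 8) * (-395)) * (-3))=-3555 * sqrt(2)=-5027.53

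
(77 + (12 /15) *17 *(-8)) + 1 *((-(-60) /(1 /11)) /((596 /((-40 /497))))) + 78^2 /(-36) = -74382212 /370265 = -200.89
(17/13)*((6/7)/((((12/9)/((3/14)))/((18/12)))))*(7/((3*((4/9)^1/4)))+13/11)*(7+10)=1427949/14014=101.89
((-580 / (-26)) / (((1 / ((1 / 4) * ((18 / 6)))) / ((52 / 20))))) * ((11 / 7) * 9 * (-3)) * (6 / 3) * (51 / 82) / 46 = -1317789 / 26404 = -49.91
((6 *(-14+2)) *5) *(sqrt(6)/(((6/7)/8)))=-3360 *sqrt(6)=-8230.29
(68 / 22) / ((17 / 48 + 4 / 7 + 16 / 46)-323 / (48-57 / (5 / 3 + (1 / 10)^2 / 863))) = -6208917344 / 44457984329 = -0.14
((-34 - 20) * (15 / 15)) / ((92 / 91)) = -2457 / 46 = -53.41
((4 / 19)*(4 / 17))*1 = 16 / 323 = 0.05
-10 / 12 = -5 / 6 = -0.83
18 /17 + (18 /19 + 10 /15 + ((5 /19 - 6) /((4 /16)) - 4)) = -1238 /51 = -24.27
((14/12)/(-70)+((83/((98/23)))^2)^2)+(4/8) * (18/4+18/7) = 199216628890631/1383552240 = 143989.24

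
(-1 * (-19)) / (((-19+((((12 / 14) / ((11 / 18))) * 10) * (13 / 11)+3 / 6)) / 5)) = -160930 / 3259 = -49.38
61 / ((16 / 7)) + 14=651 / 16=40.69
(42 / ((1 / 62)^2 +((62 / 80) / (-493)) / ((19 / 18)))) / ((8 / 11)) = -1485278355 / 31612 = -46984.64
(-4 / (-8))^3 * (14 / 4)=7 / 16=0.44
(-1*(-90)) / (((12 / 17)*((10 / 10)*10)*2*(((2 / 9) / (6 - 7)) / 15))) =-6885 / 16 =-430.31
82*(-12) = -984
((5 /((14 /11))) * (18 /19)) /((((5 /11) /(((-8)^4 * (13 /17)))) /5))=289935360 /2261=128233.24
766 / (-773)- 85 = -66471 / 773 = -85.99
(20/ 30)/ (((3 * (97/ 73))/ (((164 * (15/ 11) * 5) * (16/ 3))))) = 9577600/ 9603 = 997.35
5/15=1/3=0.33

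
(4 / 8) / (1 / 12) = 6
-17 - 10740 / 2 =-5387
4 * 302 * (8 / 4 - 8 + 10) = 4832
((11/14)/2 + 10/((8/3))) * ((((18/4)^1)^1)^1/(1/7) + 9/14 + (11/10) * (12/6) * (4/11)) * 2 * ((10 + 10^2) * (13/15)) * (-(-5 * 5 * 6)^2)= -28688946000/49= -585488693.88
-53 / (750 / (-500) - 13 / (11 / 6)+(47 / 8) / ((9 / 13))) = 41976 / 83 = 505.73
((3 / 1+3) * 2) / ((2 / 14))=84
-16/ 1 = -16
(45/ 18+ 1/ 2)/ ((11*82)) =0.00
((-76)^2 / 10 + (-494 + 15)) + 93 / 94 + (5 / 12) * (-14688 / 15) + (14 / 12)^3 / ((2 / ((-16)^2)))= -1334371 / 12690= -105.15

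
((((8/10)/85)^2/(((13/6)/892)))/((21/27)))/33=256896/180805625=0.00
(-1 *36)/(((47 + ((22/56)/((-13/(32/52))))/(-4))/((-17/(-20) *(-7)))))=281554/61785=4.56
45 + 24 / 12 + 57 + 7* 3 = 125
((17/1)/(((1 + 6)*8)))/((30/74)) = 629/840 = 0.75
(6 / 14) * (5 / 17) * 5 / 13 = 75 / 1547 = 0.05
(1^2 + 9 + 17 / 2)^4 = 1874161 / 16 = 117135.06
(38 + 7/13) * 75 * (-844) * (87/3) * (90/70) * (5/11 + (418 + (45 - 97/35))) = -41902781027.03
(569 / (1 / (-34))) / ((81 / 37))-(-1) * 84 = -708998 / 81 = -8753.06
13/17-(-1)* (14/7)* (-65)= -2197/17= -129.24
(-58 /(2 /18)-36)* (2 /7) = -159.43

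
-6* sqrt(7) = -15.87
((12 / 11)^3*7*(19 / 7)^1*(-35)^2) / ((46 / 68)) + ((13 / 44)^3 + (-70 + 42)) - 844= 85808579427 / 1959232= 43797.05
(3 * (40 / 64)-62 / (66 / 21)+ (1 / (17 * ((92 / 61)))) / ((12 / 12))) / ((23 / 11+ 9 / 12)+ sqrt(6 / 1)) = -76614875 / 3135038+ 13484218 * sqrt(6) / 1567519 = -3.37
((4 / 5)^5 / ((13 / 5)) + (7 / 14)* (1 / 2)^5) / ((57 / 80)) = 73661 / 370500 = 0.20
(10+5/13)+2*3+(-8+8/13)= 9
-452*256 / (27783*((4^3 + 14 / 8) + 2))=-462848 / 7529193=-0.06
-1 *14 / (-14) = 1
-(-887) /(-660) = -887 /660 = -1.34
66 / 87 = 22 / 29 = 0.76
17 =17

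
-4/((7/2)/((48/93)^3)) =-32768/208537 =-0.16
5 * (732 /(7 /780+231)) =2854800 /180187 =15.84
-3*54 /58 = -81 /29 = -2.79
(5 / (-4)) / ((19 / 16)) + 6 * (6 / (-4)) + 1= -172 / 19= -9.05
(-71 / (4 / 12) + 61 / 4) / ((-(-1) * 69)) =-791 / 276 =-2.87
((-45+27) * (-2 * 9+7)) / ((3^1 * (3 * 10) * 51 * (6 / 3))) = 11 / 510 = 0.02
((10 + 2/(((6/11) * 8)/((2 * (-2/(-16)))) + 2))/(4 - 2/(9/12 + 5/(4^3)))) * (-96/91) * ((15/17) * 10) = -68751600/1158703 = -59.33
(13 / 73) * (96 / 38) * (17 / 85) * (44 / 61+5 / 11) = 492336 / 4653385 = 0.11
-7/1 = -7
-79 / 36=-2.19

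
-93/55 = -1.69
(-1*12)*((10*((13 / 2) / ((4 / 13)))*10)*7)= -177450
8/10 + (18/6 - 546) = -2711/5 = -542.20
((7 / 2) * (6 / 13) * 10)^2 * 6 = 1565.68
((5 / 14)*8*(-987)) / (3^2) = -313.33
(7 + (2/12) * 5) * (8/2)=94/3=31.33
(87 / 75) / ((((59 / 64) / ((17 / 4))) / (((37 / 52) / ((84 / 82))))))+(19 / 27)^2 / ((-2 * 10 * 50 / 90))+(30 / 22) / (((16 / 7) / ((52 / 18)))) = 5160244039 / 956755800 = 5.39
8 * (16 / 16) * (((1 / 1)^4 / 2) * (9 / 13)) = 36 / 13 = 2.77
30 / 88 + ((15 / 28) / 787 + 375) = 22745325 / 60599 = 375.34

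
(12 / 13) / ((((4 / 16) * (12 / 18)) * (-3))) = -24 / 13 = -1.85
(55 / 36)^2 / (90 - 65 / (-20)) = 3025 / 120852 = 0.03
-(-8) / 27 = 0.30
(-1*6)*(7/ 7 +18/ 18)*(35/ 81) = -140/ 27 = -5.19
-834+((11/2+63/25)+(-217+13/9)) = -468691/450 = -1041.54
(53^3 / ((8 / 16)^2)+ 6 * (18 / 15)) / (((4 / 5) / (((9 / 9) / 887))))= 839.23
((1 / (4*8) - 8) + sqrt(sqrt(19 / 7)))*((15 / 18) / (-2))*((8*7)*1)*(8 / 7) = -80*19^(1 / 4)*7^(3 / 4) / 21 + 425 / 2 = 178.27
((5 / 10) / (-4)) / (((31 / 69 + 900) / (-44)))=759 / 124262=0.01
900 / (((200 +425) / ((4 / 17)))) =144 / 425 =0.34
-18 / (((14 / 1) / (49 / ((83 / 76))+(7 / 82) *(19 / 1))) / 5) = -2034045 / 6806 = -298.86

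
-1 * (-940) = 940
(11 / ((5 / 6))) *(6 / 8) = 99 / 10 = 9.90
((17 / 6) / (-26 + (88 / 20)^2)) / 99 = -425 / 98604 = -0.00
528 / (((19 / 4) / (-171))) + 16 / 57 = -1083440 / 57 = -19007.72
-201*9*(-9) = 16281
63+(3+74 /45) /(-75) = 212416 /3375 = 62.94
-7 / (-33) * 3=7 / 11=0.64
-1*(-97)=97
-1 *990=-990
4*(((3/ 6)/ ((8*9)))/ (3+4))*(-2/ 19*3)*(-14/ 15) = 1/ 855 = 0.00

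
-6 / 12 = -1 / 2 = -0.50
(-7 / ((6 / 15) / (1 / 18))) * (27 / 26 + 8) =-8225 / 936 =-8.79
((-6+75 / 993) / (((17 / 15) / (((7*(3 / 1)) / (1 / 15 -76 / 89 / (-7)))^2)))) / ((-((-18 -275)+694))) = 1132833422235375 / 7013356452163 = 161.53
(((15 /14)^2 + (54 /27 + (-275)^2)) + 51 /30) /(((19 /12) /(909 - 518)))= 86939535423 /4655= 18676591.93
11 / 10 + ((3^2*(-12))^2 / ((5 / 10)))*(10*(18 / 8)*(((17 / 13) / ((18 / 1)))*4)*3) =59486543 / 130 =457588.79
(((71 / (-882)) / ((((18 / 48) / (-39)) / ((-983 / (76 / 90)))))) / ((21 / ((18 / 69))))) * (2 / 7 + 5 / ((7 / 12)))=-1125063160 / 1049237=-1072.27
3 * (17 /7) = 7.29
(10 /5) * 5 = 10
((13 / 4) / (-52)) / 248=-1 / 3968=-0.00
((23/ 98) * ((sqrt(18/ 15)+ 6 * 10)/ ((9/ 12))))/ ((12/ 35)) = 23 * sqrt(30)/ 126+ 1150/ 21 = 55.76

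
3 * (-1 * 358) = -1074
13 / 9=1.44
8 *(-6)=-48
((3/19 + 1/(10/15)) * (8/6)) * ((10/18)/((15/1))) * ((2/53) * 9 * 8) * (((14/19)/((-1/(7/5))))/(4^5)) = -343/1530640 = -0.00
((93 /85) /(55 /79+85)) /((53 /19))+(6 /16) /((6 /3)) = 46865019 /243990800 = 0.19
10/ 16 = 0.62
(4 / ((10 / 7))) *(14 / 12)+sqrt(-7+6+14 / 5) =3 *sqrt(5) / 5+49 / 15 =4.61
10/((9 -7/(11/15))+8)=1.34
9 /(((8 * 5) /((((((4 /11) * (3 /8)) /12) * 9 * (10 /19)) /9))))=9 /6688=0.00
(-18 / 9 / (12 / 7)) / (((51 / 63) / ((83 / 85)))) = -4067 / 2890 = -1.41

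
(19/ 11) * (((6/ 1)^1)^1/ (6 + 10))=57/ 88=0.65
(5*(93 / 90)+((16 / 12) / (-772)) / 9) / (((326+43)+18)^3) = 53845 / 604065404466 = 0.00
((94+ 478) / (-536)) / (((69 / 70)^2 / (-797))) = 875.36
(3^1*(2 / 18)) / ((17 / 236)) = 236 / 51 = 4.63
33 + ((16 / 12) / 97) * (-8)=9571 / 291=32.89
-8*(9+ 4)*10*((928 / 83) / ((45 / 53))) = -10230272 / 747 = -13695.14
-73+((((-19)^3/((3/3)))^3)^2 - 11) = 104127350297911241532757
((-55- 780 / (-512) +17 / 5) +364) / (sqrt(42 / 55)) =200911 * sqrt(2310) / 26880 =359.24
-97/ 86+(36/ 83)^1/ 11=-85465/ 78518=-1.09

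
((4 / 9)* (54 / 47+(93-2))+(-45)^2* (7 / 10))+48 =1274461 / 846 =1506.46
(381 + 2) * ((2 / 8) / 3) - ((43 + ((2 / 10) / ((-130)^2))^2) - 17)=126739437497 / 21420750000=5.92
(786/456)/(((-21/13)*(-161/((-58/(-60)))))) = 49387/7708680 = 0.01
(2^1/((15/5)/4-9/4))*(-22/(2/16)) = 704/3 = 234.67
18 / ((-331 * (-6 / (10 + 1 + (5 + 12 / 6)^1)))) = 54 / 331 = 0.16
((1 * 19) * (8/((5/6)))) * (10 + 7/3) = 11248/5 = 2249.60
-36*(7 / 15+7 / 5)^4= -2458624 / 5625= -437.09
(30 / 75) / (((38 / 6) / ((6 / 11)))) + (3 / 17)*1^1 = 3747 / 17765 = 0.21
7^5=16807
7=7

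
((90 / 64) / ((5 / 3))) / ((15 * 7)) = 9 / 1120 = 0.01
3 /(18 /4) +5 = 17 /3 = 5.67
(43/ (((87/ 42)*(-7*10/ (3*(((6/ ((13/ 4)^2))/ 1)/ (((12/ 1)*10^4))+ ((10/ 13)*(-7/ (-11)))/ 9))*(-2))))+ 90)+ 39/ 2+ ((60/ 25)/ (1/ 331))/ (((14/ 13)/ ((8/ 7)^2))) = 1072.99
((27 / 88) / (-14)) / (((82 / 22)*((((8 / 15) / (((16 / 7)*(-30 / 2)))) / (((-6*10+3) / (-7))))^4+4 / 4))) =-730454652010546875 / 124231398595448247887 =-0.01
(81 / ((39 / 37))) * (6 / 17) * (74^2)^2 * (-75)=-60997580275.11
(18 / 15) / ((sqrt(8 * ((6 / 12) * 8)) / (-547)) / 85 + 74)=55794 * sqrt(2) / 2959483699217 + 47991627555 / 2959483699217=0.02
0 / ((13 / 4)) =0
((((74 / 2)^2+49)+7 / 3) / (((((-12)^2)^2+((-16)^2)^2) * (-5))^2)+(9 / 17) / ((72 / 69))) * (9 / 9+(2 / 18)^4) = 929217574351541 / 1831222171238400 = 0.51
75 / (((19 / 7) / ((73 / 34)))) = 38325 / 646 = 59.33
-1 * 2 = -2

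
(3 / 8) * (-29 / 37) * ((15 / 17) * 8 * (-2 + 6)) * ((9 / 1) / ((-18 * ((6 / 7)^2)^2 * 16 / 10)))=1740725 / 362304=4.80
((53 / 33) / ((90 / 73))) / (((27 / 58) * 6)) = 112201 / 240570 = 0.47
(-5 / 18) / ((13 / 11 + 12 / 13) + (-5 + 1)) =0.15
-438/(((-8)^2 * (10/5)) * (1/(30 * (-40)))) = 16425/4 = 4106.25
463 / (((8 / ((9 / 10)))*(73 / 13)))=54171 / 5840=9.28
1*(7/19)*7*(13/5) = 637/95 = 6.71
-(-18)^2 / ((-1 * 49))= 324 / 49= 6.61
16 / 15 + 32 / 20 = 8 / 3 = 2.67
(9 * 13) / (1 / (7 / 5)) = 819 / 5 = 163.80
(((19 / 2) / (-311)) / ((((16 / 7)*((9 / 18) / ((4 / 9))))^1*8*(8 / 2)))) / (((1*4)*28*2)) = -19 / 11464704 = -0.00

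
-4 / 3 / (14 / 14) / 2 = -2 / 3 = -0.67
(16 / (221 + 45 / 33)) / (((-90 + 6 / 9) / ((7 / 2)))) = -231 / 81941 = -0.00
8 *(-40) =-320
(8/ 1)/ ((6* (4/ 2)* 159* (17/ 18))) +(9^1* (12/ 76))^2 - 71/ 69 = 22327306/ 22443009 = 0.99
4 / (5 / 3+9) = 3 / 8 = 0.38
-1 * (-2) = 2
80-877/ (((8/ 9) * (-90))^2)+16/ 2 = 562323/ 6400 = 87.86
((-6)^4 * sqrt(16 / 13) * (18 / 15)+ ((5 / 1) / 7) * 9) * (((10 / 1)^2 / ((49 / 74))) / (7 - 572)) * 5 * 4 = -184135680 * sqrt(13) / 71981 - 1332000 / 38759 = -9257.78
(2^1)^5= 32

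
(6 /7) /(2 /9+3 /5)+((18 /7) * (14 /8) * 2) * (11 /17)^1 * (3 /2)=86103 /8806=9.78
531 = 531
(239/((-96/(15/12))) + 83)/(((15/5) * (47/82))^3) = 2114289517/134554608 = 15.71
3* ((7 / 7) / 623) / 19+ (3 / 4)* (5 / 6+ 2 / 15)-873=-413004647 / 473480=-872.27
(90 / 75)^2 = 36 / 25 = 1.44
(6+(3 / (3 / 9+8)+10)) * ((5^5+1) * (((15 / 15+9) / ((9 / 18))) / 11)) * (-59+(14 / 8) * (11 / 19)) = -5634499338 / 1045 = -5391865.40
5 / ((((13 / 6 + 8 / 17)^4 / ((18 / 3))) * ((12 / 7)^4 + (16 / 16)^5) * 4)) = 114658218360 / 7126351590881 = 0.02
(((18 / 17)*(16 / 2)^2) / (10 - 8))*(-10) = -5760 / 17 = -338.82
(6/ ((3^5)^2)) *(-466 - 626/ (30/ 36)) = -12172/ 98415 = -0.12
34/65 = 0.52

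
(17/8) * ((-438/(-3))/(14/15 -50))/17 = -1095/2944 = -0.37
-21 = -21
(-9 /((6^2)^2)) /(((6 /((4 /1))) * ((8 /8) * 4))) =-1 /864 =-0.00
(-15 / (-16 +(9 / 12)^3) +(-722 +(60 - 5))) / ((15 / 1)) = -664039 / 14955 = -44.40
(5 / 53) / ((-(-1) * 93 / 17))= 0.02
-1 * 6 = -6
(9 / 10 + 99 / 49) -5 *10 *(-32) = 785431 / 490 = 1602.92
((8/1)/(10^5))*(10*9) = 9/1250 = 0.01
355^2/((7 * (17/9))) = 1134225/119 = 9531.30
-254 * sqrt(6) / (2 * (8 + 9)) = -127 * sqrt(6) / 17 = -18.30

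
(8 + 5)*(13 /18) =169 /18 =9.39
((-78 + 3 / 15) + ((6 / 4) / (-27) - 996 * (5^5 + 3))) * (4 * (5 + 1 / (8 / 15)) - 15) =-1402004635 / 36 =-38944573.19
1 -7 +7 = 1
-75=-75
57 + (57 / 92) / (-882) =1541717 / 27048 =57.00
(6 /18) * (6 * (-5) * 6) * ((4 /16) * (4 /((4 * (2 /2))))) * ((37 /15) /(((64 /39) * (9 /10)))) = -25.05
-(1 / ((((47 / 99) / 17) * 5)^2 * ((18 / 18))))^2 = -8022993935121 / 3049800625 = -2630.66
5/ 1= 5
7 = 7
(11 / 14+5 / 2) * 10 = 230 / 7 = 32.86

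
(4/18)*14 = 28/9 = 3.11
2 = 2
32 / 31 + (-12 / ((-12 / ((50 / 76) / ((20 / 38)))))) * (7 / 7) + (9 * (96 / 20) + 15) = 37499 / 620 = 60.48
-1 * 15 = -15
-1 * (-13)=13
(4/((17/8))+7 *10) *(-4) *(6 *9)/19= -263952/323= -817.19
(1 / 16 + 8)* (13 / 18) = 559 / 96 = 5.82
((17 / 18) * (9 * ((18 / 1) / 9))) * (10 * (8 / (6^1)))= 680 / 3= 226.67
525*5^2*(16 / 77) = 30000 / 11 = 2727.27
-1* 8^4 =-4096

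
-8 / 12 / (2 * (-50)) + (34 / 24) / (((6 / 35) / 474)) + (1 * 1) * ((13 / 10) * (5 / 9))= 3526031 / 900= 3917.81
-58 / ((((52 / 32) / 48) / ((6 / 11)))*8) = -16704 / 143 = -116.81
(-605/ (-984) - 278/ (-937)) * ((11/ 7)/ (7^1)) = 9244807/ 45178392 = 0.20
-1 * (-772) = 772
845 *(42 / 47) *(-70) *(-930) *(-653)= -1508690547000 / 47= -32099798872.34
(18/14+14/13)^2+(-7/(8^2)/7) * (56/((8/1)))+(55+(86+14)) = 85047953/529984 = 160.47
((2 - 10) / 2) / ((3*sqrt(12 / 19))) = -2*sqrt(57) / 9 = -1.68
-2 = -2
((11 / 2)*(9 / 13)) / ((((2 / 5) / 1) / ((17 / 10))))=1683 / 104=16.18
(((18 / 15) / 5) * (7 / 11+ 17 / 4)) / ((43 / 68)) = 102 / 55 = 1.85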